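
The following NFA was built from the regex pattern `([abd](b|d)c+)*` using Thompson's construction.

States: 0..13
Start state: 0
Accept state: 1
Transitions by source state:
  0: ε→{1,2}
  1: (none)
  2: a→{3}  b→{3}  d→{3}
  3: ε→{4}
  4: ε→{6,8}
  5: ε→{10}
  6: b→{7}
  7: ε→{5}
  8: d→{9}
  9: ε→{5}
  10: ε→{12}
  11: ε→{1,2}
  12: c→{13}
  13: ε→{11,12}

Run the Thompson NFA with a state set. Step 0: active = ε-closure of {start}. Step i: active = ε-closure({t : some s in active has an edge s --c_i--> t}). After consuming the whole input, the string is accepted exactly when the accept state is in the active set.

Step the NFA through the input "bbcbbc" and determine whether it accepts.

start: ε-closure({0}) = {0,1,2}
'b' @ 1: {3,4,6,8}
'b' @ 2: {5,7,10,12}
'c' @ 3: {1,2,11,12,13}  ✓accept
'b' @ 4: {3,4,6,8}
'b' @ 5: {5,7,10,12}
'c' @ 6: {1,2,11,12,13}  ✓accept
final: {1,2,11,12,13}; accept 1 in set

Answer: ACCEPT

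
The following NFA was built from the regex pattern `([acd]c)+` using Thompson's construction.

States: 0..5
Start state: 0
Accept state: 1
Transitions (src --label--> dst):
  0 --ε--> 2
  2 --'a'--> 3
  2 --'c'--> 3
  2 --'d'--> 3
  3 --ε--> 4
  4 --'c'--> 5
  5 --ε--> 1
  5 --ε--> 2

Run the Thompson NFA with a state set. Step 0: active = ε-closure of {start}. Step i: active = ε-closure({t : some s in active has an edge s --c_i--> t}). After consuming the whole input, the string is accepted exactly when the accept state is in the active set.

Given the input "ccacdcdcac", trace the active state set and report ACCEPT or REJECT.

Answer: ACCEPT

Derivation:
start: ε-closure({0}) = {0,2}
'c' @ 1: {3,4}
'c' @ 2: {1,2,5}  [accepting]
'a' @ 3: {3,4}
'c' @ 4: {1,2,5}  [accepting]
'd' @ 5: {3,4}
'c' @ 6: {1,2,5}  [accepting]
'd' @ 7: {3,4}
'c' @ 8: {1,2,5}  [accepting]
'a' @ 9: {3,4}
'c' @ 10: {1,2,5}  [accepting]
after full input: {1,2,5}  (accept=1 in)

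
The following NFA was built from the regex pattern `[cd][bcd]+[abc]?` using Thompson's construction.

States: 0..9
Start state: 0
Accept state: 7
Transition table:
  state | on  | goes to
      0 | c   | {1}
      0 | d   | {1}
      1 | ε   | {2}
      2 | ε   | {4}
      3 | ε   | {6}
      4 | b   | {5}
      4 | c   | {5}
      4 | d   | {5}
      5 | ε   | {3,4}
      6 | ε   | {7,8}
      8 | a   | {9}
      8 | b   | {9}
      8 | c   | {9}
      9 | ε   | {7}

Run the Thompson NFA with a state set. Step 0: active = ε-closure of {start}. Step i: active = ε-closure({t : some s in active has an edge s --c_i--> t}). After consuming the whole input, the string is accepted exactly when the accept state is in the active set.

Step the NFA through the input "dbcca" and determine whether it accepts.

start: ε-closure({0}) = {0}
'd' @ 1: {1,2,4}
'b' @ 2: {3,4,5,6,7,8}  [accepting]
'c' @ 3: {3,4,5,6,7,8,9}  [accepting]
'c' @ 4: {3,4,5,6,7,8,9}  [accepting]
'a' @ 5: {7,9}  [accepting]
final: {7,9}; accept 7 in set

Answer: ACCEPT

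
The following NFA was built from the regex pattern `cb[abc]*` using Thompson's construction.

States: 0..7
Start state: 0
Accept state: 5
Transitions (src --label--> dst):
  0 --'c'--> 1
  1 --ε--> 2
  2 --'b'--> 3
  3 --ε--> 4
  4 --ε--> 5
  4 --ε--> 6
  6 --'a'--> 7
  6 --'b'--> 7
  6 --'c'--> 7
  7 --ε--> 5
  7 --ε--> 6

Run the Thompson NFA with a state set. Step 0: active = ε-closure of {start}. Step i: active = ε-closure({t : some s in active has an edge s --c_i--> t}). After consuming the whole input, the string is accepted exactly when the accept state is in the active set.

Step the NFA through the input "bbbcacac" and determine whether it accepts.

S₀ = ε-closure({0}) = {0}
'b' @ 1: {}  — state set empty
rest 'bbcacac' ignored (set empty)
after full input: {}  (accept=5 not in)

Answer: REJECT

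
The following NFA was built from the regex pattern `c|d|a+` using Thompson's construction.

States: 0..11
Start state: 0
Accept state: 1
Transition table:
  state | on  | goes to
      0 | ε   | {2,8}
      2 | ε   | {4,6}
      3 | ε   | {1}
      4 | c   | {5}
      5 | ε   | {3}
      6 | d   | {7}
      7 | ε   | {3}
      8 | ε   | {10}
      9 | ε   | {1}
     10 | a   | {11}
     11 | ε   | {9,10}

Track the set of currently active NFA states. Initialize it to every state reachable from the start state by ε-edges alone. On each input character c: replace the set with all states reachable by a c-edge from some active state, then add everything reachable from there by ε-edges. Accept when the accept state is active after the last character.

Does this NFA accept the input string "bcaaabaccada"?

S₀ = ε-closure({0}) = {0,2,4,6,8,10}
'b' @ 1: {}  — state set empty
rest 'caaabaccada' ignored (set empty)
end set {} — state 1 not in

Answer: REJECT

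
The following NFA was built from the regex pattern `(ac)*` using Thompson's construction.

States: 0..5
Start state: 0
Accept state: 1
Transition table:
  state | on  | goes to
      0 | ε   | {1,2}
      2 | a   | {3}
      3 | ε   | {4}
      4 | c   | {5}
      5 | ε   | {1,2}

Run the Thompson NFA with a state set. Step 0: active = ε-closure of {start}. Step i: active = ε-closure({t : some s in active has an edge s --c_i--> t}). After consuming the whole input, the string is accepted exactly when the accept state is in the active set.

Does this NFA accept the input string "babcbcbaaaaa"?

Answer: REJECT

Steps:
initial (ε-close {0}): {0,1,2}
'b' @ 1: {}  — no active states
rest 'abcbcbaaaaa' ignored (set empty)
final: {}; accept 1 not in set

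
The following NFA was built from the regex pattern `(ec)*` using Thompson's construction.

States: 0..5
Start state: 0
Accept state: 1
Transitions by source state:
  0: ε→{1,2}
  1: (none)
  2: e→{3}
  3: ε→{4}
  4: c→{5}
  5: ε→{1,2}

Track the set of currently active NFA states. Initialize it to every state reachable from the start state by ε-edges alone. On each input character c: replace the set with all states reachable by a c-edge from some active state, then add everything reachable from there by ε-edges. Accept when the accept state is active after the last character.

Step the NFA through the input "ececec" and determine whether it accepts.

start: ε-closure({0}) = {0,1,2}
'e' @ 1: {3,4}
'c' @ 2: {1,2,5}  ✓accept
'e' @ 3: {3,4}
'c' @ 4: {1,2,5}  ✓accept
'e' @ 5: {3,4}
'c' @ 6: {1,2,5}  ✓accept
end set {1,2,5} — state 1 in

Answer: ACCEPT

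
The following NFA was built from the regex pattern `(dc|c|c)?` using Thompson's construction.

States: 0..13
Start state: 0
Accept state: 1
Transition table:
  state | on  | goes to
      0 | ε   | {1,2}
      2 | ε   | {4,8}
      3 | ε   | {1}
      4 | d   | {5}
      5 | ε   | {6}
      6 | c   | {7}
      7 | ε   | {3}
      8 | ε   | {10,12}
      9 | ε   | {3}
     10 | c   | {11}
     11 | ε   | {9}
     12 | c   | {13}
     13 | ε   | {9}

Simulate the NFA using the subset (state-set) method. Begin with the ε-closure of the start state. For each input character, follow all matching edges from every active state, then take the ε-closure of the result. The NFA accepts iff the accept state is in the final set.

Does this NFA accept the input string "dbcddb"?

Answer: REJECT

Trace:
start: ε-closure({0}) = {0,1,2,4,8,10,12}
'd' @ 1: {5,6}
'b' @ 2: {}  — no active states
rest 'cddb' ignored (set empty)
final: {}; accept 1 not in set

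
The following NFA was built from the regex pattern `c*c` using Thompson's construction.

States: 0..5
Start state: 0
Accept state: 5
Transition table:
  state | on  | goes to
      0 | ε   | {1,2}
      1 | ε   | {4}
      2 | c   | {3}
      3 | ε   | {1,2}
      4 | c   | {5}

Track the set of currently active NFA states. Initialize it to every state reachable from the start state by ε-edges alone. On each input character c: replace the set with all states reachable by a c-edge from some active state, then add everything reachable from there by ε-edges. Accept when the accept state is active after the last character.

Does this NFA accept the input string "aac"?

Answer: REJECT

Trace:
start: ε-closure({0}) = {0,1,2,4}
'a' @ 1: {}  — state set empty
rest 'ac' ignored (set empty)
end set {} — state 5 not in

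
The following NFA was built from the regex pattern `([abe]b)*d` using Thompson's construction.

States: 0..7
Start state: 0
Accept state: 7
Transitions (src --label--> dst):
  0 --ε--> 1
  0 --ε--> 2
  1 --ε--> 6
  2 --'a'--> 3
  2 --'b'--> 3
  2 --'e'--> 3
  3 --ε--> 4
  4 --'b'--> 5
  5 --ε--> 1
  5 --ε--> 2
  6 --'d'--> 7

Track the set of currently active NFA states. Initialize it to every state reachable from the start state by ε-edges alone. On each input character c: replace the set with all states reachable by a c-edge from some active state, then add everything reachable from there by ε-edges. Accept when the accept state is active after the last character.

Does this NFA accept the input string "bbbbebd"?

start: ε-closure({0}) = {0,1,2,6}
'b' @ 1: {3,4}
'b' @ 2: {1,2,5,6}
'b' @ 3: {3,4}
'b' @ 4: {1,2,5,6}
'e' @ 5: {3,4}
'b' @ 6: {1,2,5,6}
'd' @ 7: {7}  ✓accept
end set {7} — state 7 in

Answer: ACCEPT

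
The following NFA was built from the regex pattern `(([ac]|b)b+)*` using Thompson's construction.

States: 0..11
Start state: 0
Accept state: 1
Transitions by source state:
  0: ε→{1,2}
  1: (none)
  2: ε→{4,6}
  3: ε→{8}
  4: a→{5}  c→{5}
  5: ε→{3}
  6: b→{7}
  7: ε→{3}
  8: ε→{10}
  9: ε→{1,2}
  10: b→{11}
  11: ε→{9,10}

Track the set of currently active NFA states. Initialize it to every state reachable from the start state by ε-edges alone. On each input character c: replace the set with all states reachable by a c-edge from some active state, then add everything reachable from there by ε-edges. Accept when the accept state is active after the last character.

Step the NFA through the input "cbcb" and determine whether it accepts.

initial (ε-close {0}): {0,1,2,4,6}
'c' @ 1: {3,5,8,10}
'b' @ 2: {1,2,4,6,9,10,11}  ✓accept
'c' @ 3: {3,5,8,10}
'b' @ 4: {1,2,4,6,9,10,11}  ✓accept
final: {1,2,4,6,9,10,11}; accept 1 in set

Answer: ACCEPT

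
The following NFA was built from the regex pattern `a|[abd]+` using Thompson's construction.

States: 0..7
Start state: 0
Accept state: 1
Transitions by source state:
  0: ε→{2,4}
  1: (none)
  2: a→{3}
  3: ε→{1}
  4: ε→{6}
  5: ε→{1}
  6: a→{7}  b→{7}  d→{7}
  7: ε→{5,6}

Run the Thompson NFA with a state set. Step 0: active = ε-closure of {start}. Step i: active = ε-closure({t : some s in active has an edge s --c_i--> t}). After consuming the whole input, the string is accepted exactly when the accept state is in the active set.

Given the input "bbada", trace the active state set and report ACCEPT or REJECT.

initial (ε-close {0}): {0,2,4,6}
'b' @ 1: {1,5,6,7}  ✓accept
'b' @ 2: {1,5,6,7}  ✓accept
'a' @ 3: {1,5,6,7}  ✓accept
'd' @ 4: {1,5,6,7}  ✓accept
'a' @ 5: {1,5,6,7}  ✓accept
final: {1,5,6,7}; accept 1 in set

Answer: ACCEPT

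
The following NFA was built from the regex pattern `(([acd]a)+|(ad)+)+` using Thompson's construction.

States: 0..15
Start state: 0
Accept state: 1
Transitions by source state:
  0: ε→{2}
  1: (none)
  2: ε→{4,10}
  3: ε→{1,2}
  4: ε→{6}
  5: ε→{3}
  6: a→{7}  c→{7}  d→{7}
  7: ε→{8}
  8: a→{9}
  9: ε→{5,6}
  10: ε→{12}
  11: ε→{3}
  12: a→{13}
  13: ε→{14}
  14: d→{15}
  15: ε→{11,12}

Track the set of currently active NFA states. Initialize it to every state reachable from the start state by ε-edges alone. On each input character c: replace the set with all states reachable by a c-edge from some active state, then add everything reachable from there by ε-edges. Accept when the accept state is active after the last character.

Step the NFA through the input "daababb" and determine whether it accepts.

initial (ε-close {0}): {0,2,4,6,10,12}
'd' @ 1: {7,8}
'a' @ 2: {1,2,3,4,5,6,9,10,12}  ✓accept
'a' @ 3: {7,8,13,14}
'b' @ 4: {}  — state set empty
rest 'abb' ignored (set empty)
end set {} — state 1 not in

Answer: REJECT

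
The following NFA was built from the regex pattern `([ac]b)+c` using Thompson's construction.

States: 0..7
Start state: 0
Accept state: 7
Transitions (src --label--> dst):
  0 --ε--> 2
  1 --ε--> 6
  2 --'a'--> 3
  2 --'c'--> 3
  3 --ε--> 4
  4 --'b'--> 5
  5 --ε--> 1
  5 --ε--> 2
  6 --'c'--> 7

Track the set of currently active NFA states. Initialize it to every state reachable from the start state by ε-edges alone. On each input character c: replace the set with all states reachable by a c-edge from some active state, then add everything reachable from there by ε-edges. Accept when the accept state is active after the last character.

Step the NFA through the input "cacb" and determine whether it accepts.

start: ε-closure({0}) = {0,2}
'c' @ 1: {3,4}
'a' @ 2: {}  — dead — no transitions
rest 'cb' ignored (set empty)
end set {} — state 7 not in

Answer: REJECT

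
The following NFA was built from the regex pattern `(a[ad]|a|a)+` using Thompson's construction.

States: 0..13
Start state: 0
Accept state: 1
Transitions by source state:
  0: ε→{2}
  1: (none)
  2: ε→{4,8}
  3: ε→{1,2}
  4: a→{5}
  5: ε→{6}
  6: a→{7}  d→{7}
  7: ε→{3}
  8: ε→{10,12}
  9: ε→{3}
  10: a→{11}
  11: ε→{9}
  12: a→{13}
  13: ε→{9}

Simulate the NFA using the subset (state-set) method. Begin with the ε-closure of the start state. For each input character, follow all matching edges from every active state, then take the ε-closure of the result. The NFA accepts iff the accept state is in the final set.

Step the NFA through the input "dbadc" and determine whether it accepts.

Answer: REJECT

Trace:
S₀ = ε-closure({0}) = {0,2,4,8,10,12}
'd' @ 1: {}  — state set empty
rest 'badc' ignored (set empty)
end set {} — state 1 not in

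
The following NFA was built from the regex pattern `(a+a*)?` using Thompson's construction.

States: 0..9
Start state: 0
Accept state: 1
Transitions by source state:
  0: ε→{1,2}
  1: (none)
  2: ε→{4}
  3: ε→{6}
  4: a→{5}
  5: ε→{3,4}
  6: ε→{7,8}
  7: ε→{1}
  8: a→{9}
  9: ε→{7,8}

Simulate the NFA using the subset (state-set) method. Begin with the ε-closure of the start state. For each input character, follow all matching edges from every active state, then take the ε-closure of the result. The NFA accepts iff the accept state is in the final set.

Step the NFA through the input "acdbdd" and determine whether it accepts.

S₀ = ε-closure({0}) = {0,1,2,4}
'a' @ 1: {1,3,4,5,6,7,8}  ✓accept
'c' @ 2: {}  — state set empty
rest 'dbdd' ignored (set empty)
final: {}; accept 1 not in set

Answer: REJECT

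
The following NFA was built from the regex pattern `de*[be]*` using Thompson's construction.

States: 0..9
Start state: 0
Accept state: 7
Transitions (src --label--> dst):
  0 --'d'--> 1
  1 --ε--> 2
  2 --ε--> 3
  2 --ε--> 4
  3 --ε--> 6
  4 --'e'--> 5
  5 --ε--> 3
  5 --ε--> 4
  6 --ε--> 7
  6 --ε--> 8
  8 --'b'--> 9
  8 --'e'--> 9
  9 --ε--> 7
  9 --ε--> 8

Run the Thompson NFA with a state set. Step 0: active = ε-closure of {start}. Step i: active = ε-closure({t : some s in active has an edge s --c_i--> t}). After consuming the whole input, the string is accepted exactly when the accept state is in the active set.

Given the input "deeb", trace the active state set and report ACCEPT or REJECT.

initial (ε-close {0}): {0}
'd' @ 1: {1,2,3,4,6,7,8}  ✓accept
'e' @ 2: {3,4,5,6,7,8,9}  ✓accept
'e' @ 3: {3,4,5,6,7,8,9}  ✓accept
'b' @ 4: {7,8,9}  ✓accept
end set {7,8,9} — state 7 in

Answer: ACCEPT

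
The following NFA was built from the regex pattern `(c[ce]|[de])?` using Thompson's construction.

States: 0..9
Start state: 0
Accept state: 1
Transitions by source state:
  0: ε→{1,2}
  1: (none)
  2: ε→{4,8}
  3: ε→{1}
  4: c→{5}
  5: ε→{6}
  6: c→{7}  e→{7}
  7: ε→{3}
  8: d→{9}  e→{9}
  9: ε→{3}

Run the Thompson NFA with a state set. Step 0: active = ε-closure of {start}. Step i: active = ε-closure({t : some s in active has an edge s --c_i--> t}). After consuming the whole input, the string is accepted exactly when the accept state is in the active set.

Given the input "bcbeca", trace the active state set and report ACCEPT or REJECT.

Answer: REJECT

Derivation:
start: ε-closure({0}) = {0,1,2,4,8}
'b' @ 1: {}  — dead — no transitions
rest 'cbeca' ignored (set empty)
final: {}; accept 1 not in set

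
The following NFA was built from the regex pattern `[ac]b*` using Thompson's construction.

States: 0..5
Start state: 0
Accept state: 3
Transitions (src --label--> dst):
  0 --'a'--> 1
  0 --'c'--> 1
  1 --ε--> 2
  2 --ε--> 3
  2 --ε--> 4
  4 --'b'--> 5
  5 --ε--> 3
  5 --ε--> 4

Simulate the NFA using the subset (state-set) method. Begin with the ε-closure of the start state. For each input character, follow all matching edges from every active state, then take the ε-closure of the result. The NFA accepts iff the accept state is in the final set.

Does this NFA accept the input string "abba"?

Answer: REJECT

Trace:
initial (ε-close {0}): {0}
'a' @ 1: {1,2,3,4}  (accept∈set)
'b' @ 2: {3,4,5}  (accept∈set)
'b' @ 3: {3,4,5}  (accept∈set)
'a' @ 4: {}  — dead — no transitions
end set {} — state 3 not in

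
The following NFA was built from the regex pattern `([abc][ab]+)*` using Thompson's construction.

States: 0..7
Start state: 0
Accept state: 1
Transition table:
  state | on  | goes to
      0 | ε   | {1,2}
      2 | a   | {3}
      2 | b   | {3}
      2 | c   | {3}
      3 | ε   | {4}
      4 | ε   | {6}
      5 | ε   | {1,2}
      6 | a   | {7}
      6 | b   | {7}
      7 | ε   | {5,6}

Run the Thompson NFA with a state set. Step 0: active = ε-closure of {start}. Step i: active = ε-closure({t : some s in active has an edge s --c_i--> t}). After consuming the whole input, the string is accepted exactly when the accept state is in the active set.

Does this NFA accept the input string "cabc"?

S₀ = ε-closure({0}) = {0,1,2}
'c' @ 1: {3,4,6}
'a' @ 2: {1,2,5,6,7}  ✓accept
'b' @ 3: {1,2,3,4,5,6,7}  ✓accept
'c' @ 4: {3,4,6}
final: {3,4,6}; accept 1 not in set

Answer: REJECT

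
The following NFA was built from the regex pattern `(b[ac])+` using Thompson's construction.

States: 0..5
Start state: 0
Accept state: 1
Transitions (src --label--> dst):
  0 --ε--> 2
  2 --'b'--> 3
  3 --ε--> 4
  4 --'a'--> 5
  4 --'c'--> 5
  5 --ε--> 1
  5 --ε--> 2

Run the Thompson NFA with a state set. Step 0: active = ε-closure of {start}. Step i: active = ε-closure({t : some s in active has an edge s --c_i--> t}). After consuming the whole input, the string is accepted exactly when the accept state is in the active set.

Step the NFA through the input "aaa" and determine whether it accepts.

start: ε-closure({0}) = {0,2}
'a' @ 1: {}  — dead — no transitions
rest 'aa' ignored (set empty)
after full input: {}  (accept=1 not in)

Answer: REJECT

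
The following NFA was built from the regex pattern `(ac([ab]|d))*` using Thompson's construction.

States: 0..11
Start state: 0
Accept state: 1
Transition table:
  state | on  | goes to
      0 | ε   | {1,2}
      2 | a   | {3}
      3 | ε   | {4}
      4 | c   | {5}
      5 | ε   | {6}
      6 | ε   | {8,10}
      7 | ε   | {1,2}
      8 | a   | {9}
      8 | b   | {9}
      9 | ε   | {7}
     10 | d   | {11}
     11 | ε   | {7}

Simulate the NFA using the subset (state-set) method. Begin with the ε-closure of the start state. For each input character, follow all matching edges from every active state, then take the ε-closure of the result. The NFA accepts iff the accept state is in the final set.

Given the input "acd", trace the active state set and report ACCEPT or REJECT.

start: ε-closure({0}) = {0,1,2}
'a' @ 1: {3,4}
'c' @ 2: {5,6,8,10}
'd' @ 3: {1,2,7,11}  [accepting]
final: {1,2,7,11}; accept 1 in set

Answer: ACCEPT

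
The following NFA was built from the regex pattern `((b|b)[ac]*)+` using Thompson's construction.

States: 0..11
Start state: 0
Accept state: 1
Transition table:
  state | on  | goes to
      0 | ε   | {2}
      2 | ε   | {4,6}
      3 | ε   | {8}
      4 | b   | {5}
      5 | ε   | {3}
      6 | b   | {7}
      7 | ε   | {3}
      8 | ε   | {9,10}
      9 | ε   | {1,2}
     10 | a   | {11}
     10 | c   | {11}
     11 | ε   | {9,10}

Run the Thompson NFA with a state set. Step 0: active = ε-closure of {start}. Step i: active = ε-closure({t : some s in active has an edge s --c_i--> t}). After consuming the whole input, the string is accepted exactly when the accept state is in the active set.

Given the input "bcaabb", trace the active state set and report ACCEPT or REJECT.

start: ε-closure({0}) = {0,2,4,6}
'b' @ 1: {1,2,3,4,5,6,7,8,9,10}  (accept∈set)
'c' @ 2: {1,2,4,6,9,10,11}  (accept∈set)
'a' @ 3: {1,2,4,6,9,10,11}  (accept∈set)
'a' @ 4: {1,2,4,6,9,10,11}  (accept∈set)
'b' @ 5: {1,2,3,4,5,6,7,8,9,10}  (accept∈set)
'b' @ 6: {1,2,3,4,5,6,7,8,9,10}  (accept∈set)
final: {1,2,3,4,5,6,7,8,9,10}; accept 1 in set

Answer: ACCEPT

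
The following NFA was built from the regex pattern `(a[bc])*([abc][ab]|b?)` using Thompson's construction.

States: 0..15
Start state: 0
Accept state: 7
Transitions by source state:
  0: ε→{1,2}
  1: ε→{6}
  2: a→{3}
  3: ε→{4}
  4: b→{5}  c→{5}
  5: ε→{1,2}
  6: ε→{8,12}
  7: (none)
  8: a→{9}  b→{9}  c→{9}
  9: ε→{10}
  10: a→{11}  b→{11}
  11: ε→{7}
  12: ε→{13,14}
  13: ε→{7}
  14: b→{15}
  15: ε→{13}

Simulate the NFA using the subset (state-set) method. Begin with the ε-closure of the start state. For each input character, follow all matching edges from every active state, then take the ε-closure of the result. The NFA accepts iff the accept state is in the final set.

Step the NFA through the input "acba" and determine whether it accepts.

Answer: ACCEPT

Steps:
start: ε-closure({0}) = {0,1,2,6,7,8,12,13,14}
'a' @ 1: {3,4,9,10}
'c' @ 2: {1,2,5,6,7,8,12,13,14}  (accept∈set)
'b' @ 3: {7,9,10,13,15}  (accept∈set)
'a' @ 4: {7,11}  (accept∈set)
final: {7,11}; accept 7 in set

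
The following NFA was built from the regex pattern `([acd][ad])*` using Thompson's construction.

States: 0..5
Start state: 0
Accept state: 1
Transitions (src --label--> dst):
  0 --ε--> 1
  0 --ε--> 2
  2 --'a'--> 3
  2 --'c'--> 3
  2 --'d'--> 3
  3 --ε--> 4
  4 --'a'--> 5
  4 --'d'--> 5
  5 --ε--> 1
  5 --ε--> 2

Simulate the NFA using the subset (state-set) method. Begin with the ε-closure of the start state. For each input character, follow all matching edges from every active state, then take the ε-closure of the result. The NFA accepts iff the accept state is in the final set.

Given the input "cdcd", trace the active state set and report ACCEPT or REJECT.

Answer: ACCEPT

Derivation:
start: ε-closure({0}) = {0,1,2}
'c' @ 1: {3,4}
'd' @ 2: {1,2,5}  ✓accept
'c' @ 3: {3,4}
'd' @ 4: {1,2,5}  ✓accept
after full input: {1,2,5}  (accept=1 in)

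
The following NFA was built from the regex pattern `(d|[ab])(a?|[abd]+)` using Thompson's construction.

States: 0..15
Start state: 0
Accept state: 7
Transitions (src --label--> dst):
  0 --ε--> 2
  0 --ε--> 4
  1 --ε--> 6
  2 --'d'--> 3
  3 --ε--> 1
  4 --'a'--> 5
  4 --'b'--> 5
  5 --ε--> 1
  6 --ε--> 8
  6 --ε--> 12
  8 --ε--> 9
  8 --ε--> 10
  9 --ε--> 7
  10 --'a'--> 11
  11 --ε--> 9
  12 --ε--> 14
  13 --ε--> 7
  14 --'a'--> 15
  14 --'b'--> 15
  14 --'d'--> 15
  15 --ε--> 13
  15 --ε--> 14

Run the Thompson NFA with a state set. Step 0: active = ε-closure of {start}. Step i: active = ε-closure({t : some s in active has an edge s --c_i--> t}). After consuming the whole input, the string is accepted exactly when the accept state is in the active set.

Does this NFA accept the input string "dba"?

initial (ε-close {0}): {0,2,4}
'd' @ 1: {1,3,6,7,8,9,10,12,14}  [accepting]
'b' @ 2: {7,13,14,15}  [accepting]
'a' @ 3: {7,13,14,15}  [accepting]
end set {7,13,14,15} — state 7 in

Answer: ACCEPT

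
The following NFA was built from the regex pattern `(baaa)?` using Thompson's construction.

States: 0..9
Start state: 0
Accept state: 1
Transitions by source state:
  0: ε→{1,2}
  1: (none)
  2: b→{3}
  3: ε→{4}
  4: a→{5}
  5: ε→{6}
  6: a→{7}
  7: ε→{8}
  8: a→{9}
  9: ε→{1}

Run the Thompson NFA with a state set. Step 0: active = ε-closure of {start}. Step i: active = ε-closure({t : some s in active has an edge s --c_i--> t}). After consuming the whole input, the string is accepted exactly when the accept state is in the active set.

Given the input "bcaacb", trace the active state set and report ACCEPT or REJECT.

Answer: REJECT

Derivation:
S₀ = ε-closure({0}) = {0,1,2}
'b' @ 1: {3,4}
'c' @ 2: {}  — state set empty
rest 'aacb' ignored (set empty)
final: {}; accept 1 not in set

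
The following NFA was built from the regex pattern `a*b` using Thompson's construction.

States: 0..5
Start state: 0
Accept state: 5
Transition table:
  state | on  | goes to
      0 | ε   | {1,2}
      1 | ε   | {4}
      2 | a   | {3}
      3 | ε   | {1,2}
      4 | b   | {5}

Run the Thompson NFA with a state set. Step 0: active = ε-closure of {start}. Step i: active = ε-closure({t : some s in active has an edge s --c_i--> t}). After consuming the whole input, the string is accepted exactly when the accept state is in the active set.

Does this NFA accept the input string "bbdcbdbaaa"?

initial (ε-close {0}): {0,1,2,4}
'b' @ 1: {5}  [accepting]
'b' @ 2: {}  — dead — no transitions
rest 'dcbdbaaa' ignored (set empty)
end set {} — state 5 not in

Answer: REJECT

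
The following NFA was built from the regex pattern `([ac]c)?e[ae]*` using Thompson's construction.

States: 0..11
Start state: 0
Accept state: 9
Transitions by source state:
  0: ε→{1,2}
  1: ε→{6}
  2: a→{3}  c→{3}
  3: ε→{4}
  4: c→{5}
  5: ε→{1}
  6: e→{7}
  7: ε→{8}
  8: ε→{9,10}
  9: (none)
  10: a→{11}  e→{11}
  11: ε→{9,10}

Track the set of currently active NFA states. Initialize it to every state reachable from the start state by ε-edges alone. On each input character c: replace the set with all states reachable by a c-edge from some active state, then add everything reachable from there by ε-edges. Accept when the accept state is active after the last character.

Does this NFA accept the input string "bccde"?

Answer: REJECT

Steps:
initial (ε-close {0}): {0,1,2,6}
'b' @ 1: {}  — dead — no transitions
rest 'ccde' ignored (set empty)
end set {} — state 9 not in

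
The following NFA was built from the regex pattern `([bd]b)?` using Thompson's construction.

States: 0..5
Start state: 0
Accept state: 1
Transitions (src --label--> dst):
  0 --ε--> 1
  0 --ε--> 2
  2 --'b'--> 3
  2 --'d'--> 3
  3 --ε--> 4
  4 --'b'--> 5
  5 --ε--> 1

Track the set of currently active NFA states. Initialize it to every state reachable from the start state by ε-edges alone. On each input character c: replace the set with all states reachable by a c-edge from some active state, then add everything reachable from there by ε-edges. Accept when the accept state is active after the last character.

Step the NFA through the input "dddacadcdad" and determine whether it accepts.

Answer: REJECT

Steps:
start: ε-closure({0}) = {0,1,2}
'd' @ 1: {3,4}
'd' @ 2: {}  — dead — no transitions
rest 'dacadcdad' ignored (set empty)
final: {}; accept 1 not in set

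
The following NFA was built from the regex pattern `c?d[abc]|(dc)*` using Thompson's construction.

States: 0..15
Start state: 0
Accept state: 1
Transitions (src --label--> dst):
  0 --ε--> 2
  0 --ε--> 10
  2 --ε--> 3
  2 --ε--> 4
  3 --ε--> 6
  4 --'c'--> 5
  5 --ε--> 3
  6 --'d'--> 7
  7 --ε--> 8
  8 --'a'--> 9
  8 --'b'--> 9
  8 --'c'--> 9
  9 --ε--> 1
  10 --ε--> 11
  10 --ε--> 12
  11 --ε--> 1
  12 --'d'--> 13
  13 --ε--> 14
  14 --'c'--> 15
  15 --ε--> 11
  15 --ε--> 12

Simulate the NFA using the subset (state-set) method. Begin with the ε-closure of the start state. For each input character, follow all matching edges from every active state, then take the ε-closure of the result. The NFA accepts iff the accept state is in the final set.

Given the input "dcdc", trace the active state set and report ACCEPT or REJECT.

Answer: ACCEPT

Steps:
initial (ε-close {0}): {0,1,2,3,4,6,10,11,12}
'd' @ 1: {7,8,13,14}
'c' @ 2: {1,9,11,12,15}  (accept∈set)
'd' @ 3: {13,14}
'c' @ 4: {1,11,12,15}  (accept∈set)
end set {1,11,12,15} — state 1 in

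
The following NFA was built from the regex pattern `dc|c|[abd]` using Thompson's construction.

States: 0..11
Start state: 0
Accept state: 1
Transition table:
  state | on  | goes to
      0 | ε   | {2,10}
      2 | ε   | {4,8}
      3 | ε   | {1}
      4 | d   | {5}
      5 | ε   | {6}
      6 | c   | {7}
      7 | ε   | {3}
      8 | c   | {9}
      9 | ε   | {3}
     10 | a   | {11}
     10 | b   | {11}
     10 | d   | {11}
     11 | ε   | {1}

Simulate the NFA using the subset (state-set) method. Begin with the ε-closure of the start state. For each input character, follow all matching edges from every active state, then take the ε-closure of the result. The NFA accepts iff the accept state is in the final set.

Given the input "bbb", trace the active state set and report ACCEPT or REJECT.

S₀ = ε-closure({0}) = {0,2,4,8,10}
'b' @ 1: {1,11}  [accepting]
'b' @ 2: {}  — no active states
rest 'b' ignored (set empty)
end set {} — state 1 not in

Answer: REJECT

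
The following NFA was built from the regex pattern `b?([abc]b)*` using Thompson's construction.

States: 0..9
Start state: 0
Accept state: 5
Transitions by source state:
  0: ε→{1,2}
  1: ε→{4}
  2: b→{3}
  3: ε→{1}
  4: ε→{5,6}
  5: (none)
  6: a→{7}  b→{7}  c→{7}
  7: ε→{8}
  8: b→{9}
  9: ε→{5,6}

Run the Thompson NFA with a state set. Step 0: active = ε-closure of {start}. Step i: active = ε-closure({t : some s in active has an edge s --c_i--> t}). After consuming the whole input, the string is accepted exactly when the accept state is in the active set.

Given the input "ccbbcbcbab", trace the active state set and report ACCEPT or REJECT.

initial (ε-close {0}): {0,1,2,4,5,6}
'c' @ 1: {7,8}
'c' @ 2: {}  — no active states
rest 'bbcbcbab' ignored (set empty)
end set {} — state 5 not in

Answer: REJECT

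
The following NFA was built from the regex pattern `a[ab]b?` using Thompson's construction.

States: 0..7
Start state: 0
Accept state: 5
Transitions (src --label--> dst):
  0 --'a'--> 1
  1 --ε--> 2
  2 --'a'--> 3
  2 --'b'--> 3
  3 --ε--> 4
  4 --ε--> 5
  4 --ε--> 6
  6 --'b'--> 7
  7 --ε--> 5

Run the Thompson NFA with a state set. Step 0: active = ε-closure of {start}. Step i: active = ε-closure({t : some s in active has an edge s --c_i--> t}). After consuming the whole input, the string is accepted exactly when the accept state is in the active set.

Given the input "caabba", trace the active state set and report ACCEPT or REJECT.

Answer: REJECT

Trace:
start: ε-closure({0}) = {0}
'c' @ 1: {}  — state set empty
rest 'aabba' ignored (set empty)
end set {} — state 5 not in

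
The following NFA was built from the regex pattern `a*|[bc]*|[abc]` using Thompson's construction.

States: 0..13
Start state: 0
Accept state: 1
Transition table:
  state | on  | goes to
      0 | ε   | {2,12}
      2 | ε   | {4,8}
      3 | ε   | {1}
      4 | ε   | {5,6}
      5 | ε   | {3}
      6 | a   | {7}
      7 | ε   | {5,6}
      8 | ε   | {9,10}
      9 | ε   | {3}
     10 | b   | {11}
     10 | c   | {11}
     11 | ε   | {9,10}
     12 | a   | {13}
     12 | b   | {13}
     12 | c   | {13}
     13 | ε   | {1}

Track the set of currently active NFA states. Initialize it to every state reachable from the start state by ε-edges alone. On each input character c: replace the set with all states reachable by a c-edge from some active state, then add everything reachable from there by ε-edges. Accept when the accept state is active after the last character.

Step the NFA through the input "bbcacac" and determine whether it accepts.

initial (ε-close {0}): {0,1,2,3,4,5,6,8,9,10,12}
'b' @ 1: {1,3,9,10,11,13}  (accept∈set)
'b' @ 2: {1,3,9,10,11}  (accept∈set)
'c' @ 3: {1,3,9,10,11}  (accept∈set)
'a' @ 4: {}  — dead — no transitions
rest 'cac' ignored (set empty)
after full input: {}  (accept=1 not in)

Answer: REJECT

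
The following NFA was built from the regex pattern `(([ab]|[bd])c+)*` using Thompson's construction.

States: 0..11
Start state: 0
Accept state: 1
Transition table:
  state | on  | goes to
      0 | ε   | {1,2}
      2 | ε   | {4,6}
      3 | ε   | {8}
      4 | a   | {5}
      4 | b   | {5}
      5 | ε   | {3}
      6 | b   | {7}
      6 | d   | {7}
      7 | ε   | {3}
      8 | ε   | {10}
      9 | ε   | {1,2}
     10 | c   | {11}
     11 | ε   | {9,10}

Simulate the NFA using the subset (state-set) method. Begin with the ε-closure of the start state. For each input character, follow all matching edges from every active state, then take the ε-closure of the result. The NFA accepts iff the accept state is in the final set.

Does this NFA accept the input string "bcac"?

Answer: ACCEPT

Trace:
S₀ = ε-closure({0}) = {0,1,2,4,6}
'b' @ 1: {3,5,7,8,10}
'c' @ 2: {1,2,4,6,9,10,11}  (accept∈set)
'a' @ 3: {3,5,8,10}
'c' @ 4: {1,2,4,6,9,10,11}  (accept∈set)
final: {1,2,4,6,9,10,11}; accept 1 in set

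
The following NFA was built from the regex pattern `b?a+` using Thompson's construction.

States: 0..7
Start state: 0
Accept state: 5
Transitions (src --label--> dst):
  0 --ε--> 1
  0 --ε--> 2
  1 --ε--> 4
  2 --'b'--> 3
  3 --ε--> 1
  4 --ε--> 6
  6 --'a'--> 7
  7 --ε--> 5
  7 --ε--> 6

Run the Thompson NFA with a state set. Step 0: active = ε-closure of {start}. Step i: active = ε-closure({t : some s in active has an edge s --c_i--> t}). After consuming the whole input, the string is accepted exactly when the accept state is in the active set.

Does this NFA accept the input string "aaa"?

start: ε-closure({0}) = {0,1,2,4,6}
'a' @ 1: {5,6,7}  (accept∈set)
'a' @ 2: {5,6,7}  (accept∈set)
'a' @ 3: {5,6,7}  (accept∈set)
final: {5,6,7}; accept 5 in set

Answer: ACCEPT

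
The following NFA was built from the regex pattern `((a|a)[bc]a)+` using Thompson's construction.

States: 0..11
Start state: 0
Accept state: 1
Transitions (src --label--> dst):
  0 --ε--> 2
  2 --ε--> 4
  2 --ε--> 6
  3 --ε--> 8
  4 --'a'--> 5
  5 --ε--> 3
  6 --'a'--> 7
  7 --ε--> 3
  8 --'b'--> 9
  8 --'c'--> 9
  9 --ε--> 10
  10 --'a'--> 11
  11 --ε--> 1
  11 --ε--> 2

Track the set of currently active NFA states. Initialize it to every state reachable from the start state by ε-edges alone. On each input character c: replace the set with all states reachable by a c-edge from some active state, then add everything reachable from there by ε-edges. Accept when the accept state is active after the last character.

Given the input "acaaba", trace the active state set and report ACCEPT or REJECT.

Answer: ACCEPT

Derivation:
initial (ε-close {0}): {0,2,4,6}
'a' @ 1: {3,5,7,8}
'c' @ 2: {9,10}
'a' @ 3: {1,2,4,6,11}  [accepting]
'a' @ 4: {3,5,7,8}
'b' @ 5: {9,10}
'a' @ 6: {1,2,4,6,11}  [accepting]
final: {1,2,4,6,11}; accept 1 in set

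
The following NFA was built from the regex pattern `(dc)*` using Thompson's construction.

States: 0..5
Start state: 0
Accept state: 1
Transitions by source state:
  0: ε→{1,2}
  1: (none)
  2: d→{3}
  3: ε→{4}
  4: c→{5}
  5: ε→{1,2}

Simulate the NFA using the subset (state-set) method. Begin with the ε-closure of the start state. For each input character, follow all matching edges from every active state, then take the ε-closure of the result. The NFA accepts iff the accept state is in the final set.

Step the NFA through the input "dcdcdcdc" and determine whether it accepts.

start: ε-closure({0}) = {0,1,2}
'd' @ 1: {3,4}
'c' @ 2: {1,2,5}  (accept∈set)
'd' @ 3: {3,4}
'c' @ 4: {1,2,5}  (accept∈set)
'd' @ 5: {3,4}
'c' @ 6: {1,2,5}  (accept∈set)
'd' @ 7: {3,4}
'c' @ 8: {1,2,5}  (accept∈set)
after full input: {1,2,5}  (accept=1 in)

Answer: ACCEPT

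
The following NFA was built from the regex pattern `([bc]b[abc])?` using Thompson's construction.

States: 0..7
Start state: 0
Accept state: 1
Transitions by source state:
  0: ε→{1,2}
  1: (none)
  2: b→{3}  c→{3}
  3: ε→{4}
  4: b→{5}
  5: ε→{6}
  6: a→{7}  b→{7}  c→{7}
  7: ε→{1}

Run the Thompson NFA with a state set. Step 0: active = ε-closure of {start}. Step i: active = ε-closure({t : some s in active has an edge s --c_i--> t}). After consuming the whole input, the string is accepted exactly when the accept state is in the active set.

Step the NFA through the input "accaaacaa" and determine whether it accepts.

start: ε-closure({0}) = {0,1,2}
'a' @ 1: {}  — state set empty
rest 'ccaaacaa' ignored (set empty)
final: {}; accept 1 not in set

Answer: REJECT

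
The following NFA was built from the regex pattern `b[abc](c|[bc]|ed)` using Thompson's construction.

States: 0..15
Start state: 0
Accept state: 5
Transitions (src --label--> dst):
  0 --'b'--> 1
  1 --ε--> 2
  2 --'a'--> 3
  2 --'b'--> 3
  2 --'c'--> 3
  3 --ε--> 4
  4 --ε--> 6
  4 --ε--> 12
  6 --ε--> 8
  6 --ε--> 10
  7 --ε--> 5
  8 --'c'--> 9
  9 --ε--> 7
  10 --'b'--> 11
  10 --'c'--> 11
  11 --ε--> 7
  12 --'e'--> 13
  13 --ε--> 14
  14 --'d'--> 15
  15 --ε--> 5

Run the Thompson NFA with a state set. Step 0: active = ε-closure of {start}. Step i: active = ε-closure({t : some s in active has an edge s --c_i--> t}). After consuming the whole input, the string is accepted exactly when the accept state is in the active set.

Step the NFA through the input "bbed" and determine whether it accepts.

Answer: ACCEPT

Derivation:
S₀ = ε-closure({0}) = {0}
'b' @ 1: {1,2}
'b' @ 2: {3,4,6,8,10,12}
'e' @ 3: {13,14}
'd' @ 4: {5,15}  (accept∈set)
end set {5,15} — state 5 in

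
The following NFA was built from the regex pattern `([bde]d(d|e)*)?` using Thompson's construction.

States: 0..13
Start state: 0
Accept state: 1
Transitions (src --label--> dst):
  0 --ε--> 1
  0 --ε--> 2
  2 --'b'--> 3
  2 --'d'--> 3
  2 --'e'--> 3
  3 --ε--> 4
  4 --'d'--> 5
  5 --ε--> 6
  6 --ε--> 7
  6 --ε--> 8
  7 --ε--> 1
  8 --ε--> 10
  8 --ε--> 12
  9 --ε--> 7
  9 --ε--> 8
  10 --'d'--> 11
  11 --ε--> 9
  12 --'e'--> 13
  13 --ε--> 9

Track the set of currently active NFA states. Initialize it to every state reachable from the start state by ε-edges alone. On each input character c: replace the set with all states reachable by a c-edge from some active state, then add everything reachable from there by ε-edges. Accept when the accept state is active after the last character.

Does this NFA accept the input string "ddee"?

Answer: ACCEPT

Derivation:
S₀ = ε-closure({0}) = {0,1,2}
'd' @ 1: {3,4}
'd' @ 2: {1,5,6,7,8,10,12}  (accept∈set)
'e' @ 3: {1,7,8,9,10,12,13}  (accept∈set)
'e' @ 4: {1,7,8,9,10,12,13}  (accept∈set)
end set {1,7,8,9,10,12,13} — state 1 in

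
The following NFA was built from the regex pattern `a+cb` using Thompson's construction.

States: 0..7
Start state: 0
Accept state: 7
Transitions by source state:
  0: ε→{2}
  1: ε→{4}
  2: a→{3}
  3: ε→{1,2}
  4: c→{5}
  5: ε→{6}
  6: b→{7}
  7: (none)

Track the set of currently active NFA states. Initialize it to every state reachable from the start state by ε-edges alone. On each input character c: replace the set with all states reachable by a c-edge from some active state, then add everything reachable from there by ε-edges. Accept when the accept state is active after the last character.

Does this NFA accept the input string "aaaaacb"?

initial (ε-close {0}): {0,2}
'a' @ 1: {1,2,3,4}
'a' @ 2: {1,2,3,4}
'a' @ 3: {1,2,3,4}
'a' @ 4: {1,2,3,4}
'a' @ 5: {1,2,3,4}
'c' @ 6: {5,6}
'b' @ 7: {7}  (accept∈set)
end set {7} — state 7 in

Answer: ACCEPT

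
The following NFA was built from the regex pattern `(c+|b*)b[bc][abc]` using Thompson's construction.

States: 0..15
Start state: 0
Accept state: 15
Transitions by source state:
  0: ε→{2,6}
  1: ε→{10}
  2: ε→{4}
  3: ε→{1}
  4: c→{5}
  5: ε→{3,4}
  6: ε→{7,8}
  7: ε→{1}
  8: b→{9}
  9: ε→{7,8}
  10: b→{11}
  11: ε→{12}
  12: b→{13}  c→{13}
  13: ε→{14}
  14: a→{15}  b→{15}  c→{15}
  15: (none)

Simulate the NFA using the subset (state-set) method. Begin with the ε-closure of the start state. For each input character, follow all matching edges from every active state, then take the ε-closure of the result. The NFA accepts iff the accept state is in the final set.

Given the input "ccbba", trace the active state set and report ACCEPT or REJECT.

start: ε-closure({0}) = {0,1,2,4,6,7,8,10}
'c' @ 1: {1,3,4,5,10}
'c' @ 2: {1,3,4,5,10}
'b' @ 3: {11,12}
'b' @ 4: {13,14}
'a' @ 5: {15}  [accepting]
after full input: {15}  (accept=15 in)

Answer: ACCEPT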